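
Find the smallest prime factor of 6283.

61

6283 is odd.
Digit sum 19, not divisible by 3.
Ends in 3: not divisible by 5.
7: 6283 = 7·897 + 4
11: 6283 = 11·571 + 2
13: 6283 = 13·483 + 4
17: 6283 = 17·369 + 10
19: 6283 = 19·330 + 13
23: 6283 = 23·273 + 4
29: 6283 = 29·216 + 19
31: 6283 = 31·202 + 21
37: 6283 = 37·169 + 30
41: 6283 = 41·153 + 10
43: 6283 = 43·146 + 5
47: 6283 = 47·133 + 32
53: 6283 = 53·118 + 29
59: 6283 = 59·106 + 29
61: 6283 = 61·103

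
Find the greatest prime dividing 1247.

43

1247 = 29 · 43
43 is prime.
So 1247 = 29 · 43; the largest prime factor is 43.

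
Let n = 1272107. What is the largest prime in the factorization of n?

1272107 = 19 · 66953
66953 = 23 · 2911
2911 = 41 · 71
71 is prime.
So 1272107 = 19 · 23 · 41 · 71; the largest prime factor is 71.

71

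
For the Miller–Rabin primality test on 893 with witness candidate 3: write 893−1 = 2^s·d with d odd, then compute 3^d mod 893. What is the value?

173

893 − 1 = 892 = 2^2 · 223, so d = 223.
3^1 ≡ 3 (mod 893)
3^2 ≡ 3^2 = 9 ≡ 9 (mod 893)
3^4 ≡ 9^2 = 81 ≡ 81 (mod 893)
3^8 ≡ 81^2 = 6561 ≡ 310 (mod 893)
3^16 ≡ 310^2 = 96100 ≡ 549 (mod 893)
3^32 ≡ 549^2 = 301401 ≡ 460 (mod 893)
3^64 ≡ 460^2 = 211600 ≡ 852 (mod 893)
3^128 ≡ 852^2 = 725904 ≡ 788 (mod 893)
223 = 128 + 64 + 16 + 8 + 4 + 2 + 1 in binary powers of 2.
So 3^223 ≡ 788 · 852 · 549 · 310 · 81 · 9 · 3 ≡ 173 (mod 893).
Squaring chain: 173 → 460; never reaches −1, so base 3 is a Miller–Rabin witness that 893 is composite.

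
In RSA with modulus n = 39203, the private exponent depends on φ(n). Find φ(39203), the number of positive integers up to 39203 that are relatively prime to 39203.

Factor: 39203 = 197 · 199.
φ(39203) = (197−1) · (199−1) = 196 · 198 = 38808.

38808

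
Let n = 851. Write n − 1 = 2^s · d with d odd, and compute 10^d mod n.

359

851 − 1 = 850 = 2^1 · 425, so d = 425.
10^1 ≡ 10 (mod 851)
10^2 ≡ 10^2 = 100 ≡ 100 (mod 851)
10^4 ≡ 100^2 = 10000 ≡ 639 (mod 851)
10^8 ≡ 639^2 = 408321 ≡ 692 (mod 851)
10^16 ≡ 692^2 = 478864 ≡ 602 (mod 851)
10^32 ≡ 602^2 = 362404 ≡ 729 (mod 851)
10^64 ≡ 729^2 = 531441 ≡ 417 (mod 851)
10^128 ≡ 417^2 = 173889 ≡ 285 (mod 851)
10^256 ≡ 285^2 = 81225 ≡ 380 (mod 851)
425 = 256 + 128 + 32 + 8 + 1 in binary powers of 2.
So 10^425 ≡ 380 · 285 · 729 · 692 · 10 ≡ 359 (mod 851).
Squaring chain: 359; never reaches −1, so base 10 is a Miller–Rabin witness that 851 is composite.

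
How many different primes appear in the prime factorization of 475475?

5

475475 = 5^2 · 19019
19019 = 7 · 2717
2717 = 11 · 247
247 = 13 · 19
475475 = 5^2 · 7 · 11 · 13 · 19, which has 5 distinct prime factors.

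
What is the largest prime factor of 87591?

87591 = 3 · 29197
29197 = 7 · 4171
4171 = 43 · 97
97 is prime.
So 87591 = 3 · 7 · 43 · 97; the largest prime factor is 97.

97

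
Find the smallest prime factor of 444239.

444239 is odd.
Digit sum 26, not divisible by 3.
Ends in 9: not divisible by 5.
7: 444239 = 7·63462 + 5
11: 444239 = 11·40385 + 4
13: 444239 = 13·34172 + 3
17: 444239 = 17·26131 + 12
19: 444239 = 19·23381

19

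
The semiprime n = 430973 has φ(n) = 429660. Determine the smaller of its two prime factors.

631

φ(n) = (p−1)(q−1) = n − (p+q) + 1, so p + q = 430973 − 429660 + 1 = 1314.
p and q are the roots of t² − 1314t + 430973 = 0.
Discriminant: 1314² − 4·430973 = 1726596 − 1723892 = 2704; √2704 = 52.
q = (1314 − 52)/2 = 631, p = (1314 + 52)/2 = 683.
Check: 631 · 683 = 430973.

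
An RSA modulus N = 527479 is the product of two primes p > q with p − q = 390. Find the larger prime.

947

Since p = q + 390, we have 527479 = q(q + 390), so q² + 390q − 527479 = 0.
Discriminant: 390² + 4·527479 = 152100 + 2109916 = 2262016; √2262016 = 1504.
q = (−390 + 1504)/2 = 557, and p = q + 390 = 947.
Check: 557 · 947 = 527479.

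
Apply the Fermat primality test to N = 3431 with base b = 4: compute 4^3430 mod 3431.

1756

4^1 ≡ 4 (mod 3431)
4^2 ≡ 4^2 = 16 ≡ 16 (mod 3431)
4^4 ≡ 16^2 = 256 ≡ 256 (mod 3431)
4^8 ≡ 256^2 = 65536 ≡ 347 (mod 3431)
4^16 ≡ 347^2 = 120409 ≡ 324 (mod 3431)
4^32 ≡ 324^2 = 104976 ≡ 2046 (mod 3431)
4^64 ≡ 2046^2 = 4186116 ≡ 296 (mod 3431)
4^128 ≡ 296^2 = 87616 ≡ 1841 (mod 3431)
4^256 ≡ 1841^2 = 3389281 ≡ 2884 (mod 3431)
4^512 ≡ 2884^2 = 8317456 ≡ 712 (mod 3431)
4^1024 ≡ 712^2 = 506944 ≡ 2587 (mod 3431)
4^2048 ≡ 2587^2 = 6692569 ≡ 2119 (mod 3431)
3430 = 2048 + 1024 + 256 + 64 + 32 + 4 + 2 in binary powers of 2.
So 4^3430 ≡ 2119 · 2587 · 2884 · 296 · 2046 · 256 · 16 ≡ 1756 (mod 3431).
Since 1756 ≠ 1, base 4 is a Fermat witness: 3431 is composite.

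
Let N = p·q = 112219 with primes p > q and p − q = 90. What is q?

Since p = q + 90, we have 112219 = q(q + 90), so q² + 90q − 112219 = 0.
Discriminant: 90² + 4·112219 = 8100 + 448876 = 456976; √456976 = 676.
q = (−90 + 676)/2 = 293, and p = q + 90 = 383.
Check: 293 · 383 = 112219.

293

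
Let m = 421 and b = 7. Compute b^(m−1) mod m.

7^1 ≡ 7 (mod 421)
7^2 ≡ 7^2 = 49 ≡ 49 (mod 421)
7^4 ≡ 49^2 = 2401 ≡ 296 (mod 421)
7^8 ≡ 296^2 = 87616 ≡ 48 (mod 421)
7^16 ≡ 48^2 = 2304 ≡ 199 (mod 421)
7^32 ≡ 199^2 = 39601 ≡ 27 (mod 421)
7^64 ≡ 27^2 = 729 ≡ 308 (mod 421)
7^128 ≡ 308^2 = 94864 ≡ 139 (mod 421)
7^256 ≡ 139^2 = 19321 ≡ 376 (mod 421)
420 = 256 + 128 + 32 + 4 in binary powers of 2.
So 7^420 ≡ 376 · 139 · 27 · 296 ≡ 1 (mod 421).
Since the result is 1, base 7 gives no evidence that 421 is composite.

1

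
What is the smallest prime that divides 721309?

47

721309 is odd.
Digit sum 22, not divisible by 3.
Ends in 9: not divisible by 5.
7: 721309 = 7·103044 + 1
11: 721309 = 11·65573 + 6
13: 721309 = 13·55485 + 4
17: 721309 = 17·42429 + 16
19: 721309 = 19·37963 + 12
23: 721309 = 23·31361 + 6
29: 721309 = 29·24872 + 21
31: 721309 = 31·23268 + 1
37: 721309 = 37·19494 + 31
41: 721309 = 41·17592 + 37
43: 721309 = 43·16774 + 27
47: 721309 = 47·15347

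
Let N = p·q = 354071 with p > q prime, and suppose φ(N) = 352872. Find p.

677

φ(n) = (p−1)(q−1) = n − (p+q) + 1, so p + q = 354071 − 352872 + 1 = 1200.
p and q are the roots of t² − 1200t + 354071 = 0.
Discriminant: 1200² − 4·354071 = 1440000 − 1416284 = 23716; √23716 = 154.
q = (1200 − 154)/2 = 523, p = (1200 + 154)/2 = 677.
Check: 523 · 677 = 354071.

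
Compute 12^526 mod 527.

12^1 ≡ 12 (mod 527)
12^2 ≡ 12^2 = 144 ≡ 144 (mod 527)
12^4 ≡ 144^2 = 20736 ≡ 183 (mod 527)
12^8 ≡ 183^2 = 33489 ≡ 288 (mod 527)
12^16 ≡ 288^2 = 82944 ≡ 205 (mod 527)
12^32 ≡ 205^2 = 42025 ≡ 392 (mod 527)
12^64 ≡ 392^2 = 153664 ≡ 307 (mod 527)
12^128 ≡ 307^2 = 94249 ≡ 443 (mod 527)
12^256 ≡ 443^2 = 196249 ≡ 205 (mod 527)
12^512 ≡ 205^2 = 42025 ≡ 392 (mod 527)
526 = 512 + 8 + 4 + 2 in binary powers of 2.
So 12^526 ≡ 392 · 288 · 183 · 144 ≡ 236 (mod 527).
Since 236 ≠ 1, base 12 is a Fermat witness: 527 is composite.

236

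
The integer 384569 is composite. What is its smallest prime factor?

384569 is odd.
Digit sum 35, not divisible by 3.
Ends in 9: not divisible by 5.
7: 384569 = 7·54938 + 3
11: 384569 = 11·34960 + 9
13: 384569 = 13·29582 + 3
17: 384569 = 17·22621 + 12
19: 384569 = 19·20240 + 9
23: 384569 = 23·16720 + 9
29: 384569 = 29·13261

29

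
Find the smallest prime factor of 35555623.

83

35555623 is odd.
Digit sum 34, not divisible by 3.
Ends in 3: not divisible by 5.
7: 35555623 = 7·5079374 + 5
11: 35555623 = 11·3232329 + 4
13: 35555623 = 13·2735047 + 12
17: 35555623 = 17·2091507 + 4
19: 35555623 = 19·1871348 + 11
23: 35555623 = 23·1545896 + 15
29: 35555623 = 29·1226055 + 28
31: 35555623 = 31·1146955 + 18
37: 35555623 = 37·960962 + 29
41: 35555623 = 41·867210 + 13
43: 35555623 = 43·826874 + 41
47: 35555623 = 47·756502 + 29
53: 35555623 = 53·670860 + 43
59: 35555623 = 59·602637 + 40
61: 35555623 = 61·582879 + 4
67: 35555623 = 67·530680 + 63
71: 35555623 = 71·500783 + 30
73: 35555623 = 73·487063 + 24
79: 35555623 = 79·450071 + 14
83: 35555623 = 83·428381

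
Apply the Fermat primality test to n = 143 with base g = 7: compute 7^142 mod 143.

7^1 ≡ 7 (mod 143)
7^2 ≡ 7^2 = 49 ≡ 49 (mod 143)
7^4 ≡ 49^2 = 2401 ≡ 113 (mod 143)
7^8 ≡ 113^2 = 12769 ≡ 42 (mod 143)
7^16 ≡ 42^2 = 1764 ≡ 48 (mod 143)
7^32 ≡ 48^2 = 2304 ≡ 16 (mod 143)
7^64 ≡ 16^2 = 256 ≡ 113 (mod 143)
7^128 ≡ 113^2 = 12769 ≡ 42 (mod 143)
142 = 128 + 8 + 4 + 2 in binary powers of 2.
So 7^142 ≡ 42 · 42 · 113 · 49 ≡ 82 (mod 143).
Since 82 ≠ 1, base 7 is a Fermat witness: 143 is composite.

82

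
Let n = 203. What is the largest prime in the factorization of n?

203 = 7 · 29
29 is prime.
So 203 = 7 · 29; the largest prime factor is 29.

29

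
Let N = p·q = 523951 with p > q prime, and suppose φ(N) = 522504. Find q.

φ(n) = (p−1)(q−1) = n − (p+q) + 1, so p + q = 523951 − 522504 + 1 = 1448.
p and q are the roots of t² − 1448t + 523951 = 0.
Discriminant: 1448² − 4·523951 = 2096704 − 2095804 = 900; √900 = 30.
q = (1448 − 30)/2 = 709, p = (1448 + 30)/2 = 739.
Check: 709 · 739 = 523951.

709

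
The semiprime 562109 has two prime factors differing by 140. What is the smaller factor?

Since p = q + 140, we have 562109 = q(q + 140), so q² + 140q − 562109 = 0.
Discriminant: 140² + 4·562109 = 19600 + 2248436 = 2268036; √2268036 = 1506.
q = (−140 + 1506)/2 = 683, and p = q + 140 = 823.
Check: 683 · 823 = 562109.

683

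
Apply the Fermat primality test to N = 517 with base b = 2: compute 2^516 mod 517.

460

2^1 ≡ 2 (mod 517)
2^2 ≡ 2^2 = 4 ≡ 4 (mod 517)
2^4 ≡ 4^2 = 16 ≡ 16 (mod 517)
2^8 ≡ 16^2 = 256 ≡ 256 (mod 517)
2^16 ≡ 256^2 = 65536 ≡ 394 (mod 517)
2^32 ≡ 394^2 = 155236 ≡ 136 (mod 517)
2^64 ≡ 136^2 = 18496 ≡ 401 (mod 517)
2^128 ≡ 401^2 = 160801 ≡ 14 (mod 517)
2^256 ≡ 14^2 = 196 ≡ 196 (mod 517)
2^512 ≡ 196^2 = 38416 ≡ 158 (mod 517)
516 = 512 + 4 in binary powers of 2.
So 2^516 ≡ 158 · 16 ≡ 460 (mod 517).
Since 460 ≠ 1, base 2 is a Fermat witness: 517 is composite.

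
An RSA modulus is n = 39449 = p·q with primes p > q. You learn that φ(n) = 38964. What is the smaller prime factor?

φ(n) = (p−1)(q−1) = n − (p+q) + 1, so p + q = 39449 − 38964 + 1 = 486.
p and q are the roots of t² − 486t + 39449 = 0.
Discriminant: 486² − 4·39449 = 236196 − 157796 = 78400; √78400 = 280.
q = (486 − 280)/2 = 103, p = (486 + 280)/2 = 383.
Check: 103 · 383 = 39449.

103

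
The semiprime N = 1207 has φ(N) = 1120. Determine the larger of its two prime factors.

71

φ(n) = (p−1)(q−1) = n − (p+q) + 1, so p + q = 1207 − 1120 + 1 = 88.
p and q are the roots of t² − 88t + 1207 = 0.
Discriminant: 88² − 4·1207 = 7744 − 4828 = 2916; √2916 = 54.
q = (88 − 54)/2 = 17, p = (88 + 54)/2 = 71.
Check: 17 · 71 = 1207.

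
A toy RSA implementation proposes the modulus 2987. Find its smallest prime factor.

29

2987 is odd.
Digit sum 26, not divisible by 3.
Ends in 7: not divisible by 5.
7: 2987 = 7·426 + 5
11: 2987 = 11·271 + 6
13: 2987 = 13·229 + 10
17: 2987 = 17·175 + 12
19: 2987 = 19·157 + 4
23: 2987 = 23·129 + 20
29: 2987 = 29·103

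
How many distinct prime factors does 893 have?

893 = 19 · 47
893 = 19 · 47, which has 2 distinct prime factors.

2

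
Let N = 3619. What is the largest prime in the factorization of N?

47

3619 = 7 · 517
517 = 11 · 47
47 is prime.
So 3619 = 7 · 11 · 47; the largest prime factor is 47.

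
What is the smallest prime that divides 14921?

43

14921 is odd.
Digit sum 17, not divisible by 3.
Ends in 1: not divisible by 5.
7: 14921 = 7·2131 + 4
11: 14921 = 11·1356 + 5
13: 14921 = 13·1147 + 10
17: 14921 = 17·877 + 12
19: 14921 = 19·785 + 6
23: 14921 = 23·648 + 17
29: 14921 = 29·514 + 15
31: 14921 = 31·481 + 10
37: 14921 = 37·403 + 10
41: 14921 = 41·363 + 38
43: 14921 = 43·347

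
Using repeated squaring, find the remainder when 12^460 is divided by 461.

1

12^1 ≡ 12 (mod 461)
12^2 ≡ 12^2 = 144 ≡ 144 (mod 461)
12^4 ≡ 144^2 = 20736 ≡ 452 (mod 461)
12^8 ≡ 452^2 = 204304 ≡ 81 (mod 461)
12^16 ≡ 81^2 = 6561 ≡ 107 (mod 461)
12^32 ≡ 107^2 = 11449 ≡ 385 (mod 461)
12^64 ≡ 385^2 = 148225 ≡ 244 (mod 461)
12^128 ≡ 244^2 = 59536 ≡ 67 (mod 461)
12^256 ≡ 67^2 = 4489 ≡ 340 (mod 461)
460 = 256 + 128 + 64 + 8 + 4 in binary powers of 2.
So 12^460 ≡ 340 · 67 · 244 · 81 · 452 ≡ 1 (mod 461).
Since the result is 1, base 12 gives no evidence that 461 is composite.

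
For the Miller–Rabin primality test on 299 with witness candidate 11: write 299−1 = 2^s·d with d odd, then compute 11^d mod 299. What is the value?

299 − 1 = 298 = 2^1 · 149, so d = 149.
11^1 ≡ 11 (mod 299)
11^2 ≡ 11^2 = 121 ≡ 121 (mod 299)
11^4 ≡ 121^2 = 14641 ≡ 289 (mod 299)
11^8 ≡ 289^2 = 83521 ≡ 100 (mod 299)
11^16 ≡ 100^2 = 10000 ≡ 133 (mod 299)
11^32 ≡ 133^2 = 17689 ≡ 48 (mod 299)
11^64 ≡ 48^2 = 2304 ≡ 211 (mod 299)
11^128 ≡ 211^2 = 44521 ≡ 269 (mod 299)
149 = 128 + 16 + 4 + 1 in binary powers of 2.
So 11^149 ≡ 269 · 133 · 289 · 11 ≡ 267 (mod 299).
Squaring chain: 267; never reaches −1, so base 11 is a Miller–Rabin witness that 299 is composite.

267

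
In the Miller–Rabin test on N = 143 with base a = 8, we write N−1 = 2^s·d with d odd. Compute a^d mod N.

143 − 1 = 142 = 2^1 · 71, so d = 71.
8^1 ≡ 8 (mod 143)
8^2 ≡ 8^2 = 64 ≡ 64 (mod 143)
8^4 ≡ 64^2 = 4096 ≡ 92 (mod 143)
8^8 ≡ 92^2 = 8464 ≡ 27 (mod 143)
8^16 ≡ 27^2 = 729 ≡ 14 (mod 143)
8^32 ≡ 14^2 = 196 ≡ 53 (mod 143)
8^64 ≡ 53^2 = 2809 ≡ 92 (mod 143)
71 = 64 + 4 + 2 + 1 in binary powers of 2.
So 8^71 ≡ 92 · 92 · 64 · 8 ≡ 96 (mod 143).
Squaring chain: 96; never reaches −1, so base 8 is a Miller–Rabin witness that 143 is composite.

96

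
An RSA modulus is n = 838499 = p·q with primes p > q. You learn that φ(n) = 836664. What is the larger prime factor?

983

φ(n) = (p−1)(q−1) = n − (p+q) + 1, so p + q = 838499 − 836664 + 1 = 1836.
p and q are the roots of t² − 1836t + 838499 = 0.
Discriminant: 1836² − 4·838499 = 3370896 − 3353996 = 16900; √16900 = 130.
q = (1836 − 130)/2 = 853, p = (1836 + 130)/2 = 983.
Check: 853 · 983 = 838499.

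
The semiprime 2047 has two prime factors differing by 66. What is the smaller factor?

Since p = q + 66, we have 2047 = q(q + 66), so q² + 66q − 2047 = 0.
Discriminant: 66² + 4·2047 = 4356 + 8188 = 12544; √12544 = 112.
q = (−66 + 112)/2 = 23, and p = q + 66 = 89.
Check: 23 · 89 = 2047.

23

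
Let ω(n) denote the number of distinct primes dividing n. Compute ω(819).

3

819 = 3^2 · 91
91 = 7 · 13
819 = 3^2 · 7 · 13, which has 3 distinct prime factors.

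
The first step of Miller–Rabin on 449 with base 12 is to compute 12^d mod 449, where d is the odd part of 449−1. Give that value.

261

449 − 1 = 448 = 2^6 · 7, so d = 7.
12^1 ≡ 12 (mod 449)
12^2 ≡ 12^2 = 144 ≡ 144 (mod 449)
12^4 ≡ 144^2 = 20736 ≡ 82 (mod 449)
7 = 4 + 2 + 1 in binary powers of 2.
So 12^7 ≡ 82 · 144 · 12 ≡ 261 (mod 449).
Squaring chain: 261 → 322 → 414 → 327 → 67 → 448; reaches −1, so base 12 does not prove 449 composite.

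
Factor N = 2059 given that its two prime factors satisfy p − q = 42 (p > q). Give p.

Since p = q + 42, we have 2059 = q(q + 42), so q² + 42q − 2059 = 0.
Discriminant: 42² + 4·2059 = 1764 + 8236 = 10000; √10000 = 100.
q = (−42 + 100)/2 = 29, and p = q + 42 = 71.
Check: 29 · 71 = 2059.

71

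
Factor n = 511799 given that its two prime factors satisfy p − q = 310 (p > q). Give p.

Since p = q + 310, we have 511799 = q(q + 310), so q² + 310q − 511799 = 0.
Discriminant: 310² + 4·511799 = 96100 + 2047196 = 2143296; √2143296 = 1464.
q = (−310 + 1464)/2 = 577, and p = q + 310 = 887.
Check: 577 · 887 = 511799.

887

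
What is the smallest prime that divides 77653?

19

77653 is odd.
Digit sum 28, not divisible by 3.
Ends in 3: not divisible by 5.
7: 77653 = 7·11093 + 2
11: 77653 = 11·7059 + 4
13: 77653 = 13·5973 + 4
17: 77653 = 17·4567 + 14
19: 77653 = 19·4087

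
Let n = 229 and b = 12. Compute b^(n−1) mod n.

1

12^1 ≡ 12 (mod 229)
12^2 ≡ 12^2 = 144 ≡ 144 (mod 229)
12^4 ≡ 144^2 = 20736 ≡ 126 (mod 229)
12^8 ≡ 126^2 = 15876 ≡ 75 (mod 229)
12^16 ≡ 75^2 = 5625 ≡ 129 (mod 229)
12^32 ≡ 129^2 = 16641 ≡ 153 (mod 229)
12^64 ≡ 153^2 = 23409 ≡ 51 (mod 229)
12^128 ≡ 51^2 = 2601 ≡ 82 (mod 229)
228 = 128 + 64 + 32 + 4 in binary powers of 2.
So 12^228 ≡ 82 · 51 · 153 · 126 ≡ 1 (mod 229).
Since the result is 1, base 12 gives no evidence that 229 is composite.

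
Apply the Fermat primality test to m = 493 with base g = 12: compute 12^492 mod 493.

378

12^1 ≡ 12 (mod 493)
12^2 ≡ 12^2 = 144 ≡ 144 (mod 493)
12^4 ≡ 144^2 = 20736 ≡ 30 (mod 493)
12^8 ≡ 30^2 = 900 ≡ 407 (mod 493)
12^16 ≡ 407^2 = 165649 ≡ 1 (mod 493)
12^32 ≡ 1^2 = 1 ≡ 1 (mod 493)
12^64 ≡ 1^2 = 1 ≡ 1 (mod 493)
12^128 ≡ 1^2 = 1 ≡ 1 (mod 493)
12^256 ≡ 1^2 = 1 ≡ 1 (mod 493)
492 = 256 + 128 + 64 + 32 + 8 + 4 in binary powers of 2.
So 12^492 ≡ 1 · 1 · 1 · 1 · 407 · 30 ≡ 378 (mod 493).
Since 378 ≠ 1, base 12 is a Fermat witness: 493 is composite.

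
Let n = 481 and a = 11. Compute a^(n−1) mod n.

11^1 ≡ 11 (mod 481)
11^2 ≡ 11^2 = 121 ≡ 121 (mod 481)
11^4 ≡ 121^2 = 14641 ≡ 211 (mod 481)
11^8 ≡ 211^2 = 44521 ≡ 269 (mod 481)
11^16 ≡ 269^2 = 72361 ≡ 211 (mod 481)
11^32 ≡ 211^2 = 44521 ≡ 269 (mod 481)
11^64 ≡ 269^2 = 72361 ≡ 211 (mod 481)
11^128 ≡ 211^2 = 44521 ≡ 269 (mod 481)
11^256 ≡ 269^2 = 72361 ≡ 211 (mod 481)
480 = 256 + 128 + 64 + 32 in binary powers of 2.
So 11^480 ≡ 211 · 269 · 211 · 269 ≡ 1 (mod 481).
Since the result is 1, base 11 gives no evidence that 481 is composite.

1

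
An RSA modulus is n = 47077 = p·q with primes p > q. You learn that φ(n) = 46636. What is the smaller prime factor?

179

φ(n) = (p−1)(q−1) = n − (p+q) + 1, so p + q = 47077 − 46636 + 1 = 442.
p and q are the roots of t² − 442t + 47077 = 0.
Discriminant: 442² − 4·47077 = 195364 − 188308 = 7056; √7056 = 84.
q = (442 − 84)/2 = 179, p = (442 + 84)/2 = 263.
Check: 179 · 263 = 47077.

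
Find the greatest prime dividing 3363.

3363 = 3 · 1121
1121 = 19 · 59
59 is prime.
So 3363 = 3 · 19 · 59; the largest prime factor is 59.

59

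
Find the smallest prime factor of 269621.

269621 is odd.
Digit sum 26, not divisible by 3.
Ends in 1: not divisible by 5.
7: 269621 = 7·38517 + 2
11: 269621 = 11·24511

11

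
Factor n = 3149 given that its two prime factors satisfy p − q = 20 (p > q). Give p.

Since p = q + 20, we have 3149 = q(q + 20), so q² + 20q − 3149 = 0.
Discriminant: 20² + 4·3149 = 400 + 12596 = 12996; √12996 = 114.
q = (−20 + 114)/2 = 47, and p = q + 20 = 67.
Check: 47 · 67 = 3149.

67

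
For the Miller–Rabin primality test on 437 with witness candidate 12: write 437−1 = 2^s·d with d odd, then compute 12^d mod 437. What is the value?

437 − 1 = 436 = 2^2 · 109, so d = 109.
12^1 ≡ 12 (mod 437)
12^2 ≡ 12^2 = 144 ≡ 144 (mod 437)
12^4 ≡ 144^2 = 20736 ≡ 197 (mod 437)
12^8 ≡ 197^2 = 38809 ≡ 353 (mod 437)
12^16 ≡ 353^2 = 124609 ≡ 64 (mod 437)
12^32 ≡ 64^2 = 4096 ≡ 163 (mod 437)
12^64 ≡ 163^2 = 26569 ≡ 349 (mod 437)
109 = 64 + 32 + 8 + 4 + 1 in binary powers of 2.
So 12^109 ≡ 349 · 163 · 353 · 197 · 12 ≡ 278 (mod 437).
Squaring chain: 278 → 372; never reaches −1, so base 12 is a Miller–Rabin witness that 437 is composite.

278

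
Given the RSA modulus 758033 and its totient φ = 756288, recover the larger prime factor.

937

φ(n) = (p−1)(q−1) = n − (p+q) + 1, so p + q = 758033 − 756288 + 1 = 1746.
p and q are the roots of t² − 1746t + 758033 = 0.
Discriminant: 1746² − 4·758033 = 3048516 − 3032132 = 16384; √16384 = 128.
q = (1746 − 128)/2 = 809, p = (1746 + 128)/2 = 937.
Check: 809 · 937 = 758033.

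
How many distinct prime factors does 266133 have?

266133 = 3 · 88711
88711 = 7 · 12673
12673 = 19 · 667
667 = 23 · 29
266133 = 3 · 7 · 19 · 23 · 29, which has 5 distinct prime factors.

5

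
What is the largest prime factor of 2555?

2555 = 5 · 511
511 = 7 · 73
73 is prime.
So 2555 = 5 · 7 · 73; the largest prime factor is 73.

73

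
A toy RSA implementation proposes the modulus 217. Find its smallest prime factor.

7

217 is odd.
Digit sum 10, not divisible by 3.
Ends in 7: not divisible by 5.
7: 217 = 7·31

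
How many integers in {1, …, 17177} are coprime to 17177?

16896

Factor: 17177 = 89 · 193.
φ(17177) = (89−1) · (193−1) = 88 · 192 = 16896.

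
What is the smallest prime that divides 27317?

27317 is odd.
Digit sum 20, not divisible by 3.
Ends in 7: not divisible by 5.
7: 27317 = 7·3902 + 3
11: 27317 = 11·2483 + 4
13: 27317 = 13·2101 + 4
17: 27317 = 17·1606 + 15
19: 27317 = 19·1437 + 14
23: 27317 = 23·1187 + 16
29: 27317 = 29·941 + 28
31: 27317 = 31·881 + 6
37: 27317 = 37·738 + 11
41: 27317 = 41·666 + 11
43: 27317 = 43·635 + 12
47: 27317 = 47·581 + 10
53: 27317 = 53·515 + 22
59: 27317 = 59·463

59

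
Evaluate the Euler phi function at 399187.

Factor: 399187 = 31 · 79 · 163.
φ(399187) = (31−1) · (79−1) · (163−1) = 30 · 78 · 162 = 379080.

379080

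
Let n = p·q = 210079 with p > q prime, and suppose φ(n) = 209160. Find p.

φ(n) = (p−1)(q−1) = n − (p+q) + 1, so p + q = 210079 − 209160 + 1 = 920.
p and q are the roots of t² − 920t + 210079 = 0.
Discriminant: 920² − 4·210079 = 846400 − 840316 = 6084; √6084 = 78.
q = (920 − 78)/2 = 421, p = (920 + 78)/2 = 499.
Check: 421 · 499 = 210079.

499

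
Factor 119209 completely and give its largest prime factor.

119209 = 23 · 5183
5183 = 71 · 73
73 is prime.
So 119209 = 23 · 71 · 73; the largest prime factor is 73.

73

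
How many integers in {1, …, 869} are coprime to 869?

780

Factor: 869 = 11 · 79.
φ(869) = (11−1) · (79−1) = 10 · 78 = 780.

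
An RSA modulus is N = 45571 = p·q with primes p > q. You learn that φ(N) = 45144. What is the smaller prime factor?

φ(n) = (p−1)(q−1) = n − (p+q) + 1, so p + q = 45571 − 45144 + 1 = 428.
p and q are the roots of t² − 428t + 45571 = 0.
Discriminant: 428² − 4·45571 = 183184 − 182284 = 900; √900 = 30.
q = (428 − 30)/2 = 199, p = (428 + 30)/2 = 229.
Check: 199 · 229 = 45571.

199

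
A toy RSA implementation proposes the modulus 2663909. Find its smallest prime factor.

59

2663909 is odd.
Digit sum 35, not divisible by 3.
Ends in 9: not divisible by 5.
7: 2663909 = 7·380558 + 3
11: 2663909 = 11·242173 + 6
13: 2663909 = 13·204916 + 1
17: 2663909 = 17·156700 + 9
19: 2663909 = 19·140205 + 14
23: 2663909 = 23·115822 + 3
29: 2663909 = 29·91858 + 27
31: 2663909 = 31·85932 + 17
37: 2663909 = 37·71997 + 20
41: 2663909 = 41·64973 + 16
43: 2663909 = 43·61951 + 16
47: 2663909 = 47·56678 + 43
53: 2663909 = 53·50262 + 23
59: 2663909 = 59·45151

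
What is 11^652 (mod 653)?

11^1 ≡ 11 (mod 653)
11^2 ≡ 11^2 = 121 ≡ 121 (mod 653)
11^4 ≡ 121^2 = 14641 ≡ 275 (mod 653)
11^8 ≡ 275^2 = 75625 ≡ 530 (mod 653)
11^16 ≡ 530^2 = 280900 ≡ 110 (mod 653)
11^32 ≡ 110^2 = 12100 ≡ 346 (mod 653)
11^64 ≡ 346^2 = 119716 ≡ 217 (mod 653)
11^128 ≡ 217^2 = 47089 ≡ 73 (mod 653)
11^256 ≡ 73^2 = 5329 ≡ 105 (mod 653)
11^512 ≡ 105^2 = 11025 ≡ 577 (mod 653)
652 = 512 + 128 + 8 + 4 in binary powers of 2.
So 11^652 ≡ 577 · 73 · 530 · 275 ≡ 1 (mod 653).
Since the result is 1, base 11 gives no evidence that 653 is composite.

1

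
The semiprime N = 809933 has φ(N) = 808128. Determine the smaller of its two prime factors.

φ(n) = (p−1)(q−1) = n − (p+q) + 1, so p + q = 809933 − 808128 + 1 = 1806.
p and q are the roots of t² − 1806t + 809933 = 0.
Discriminant: 1806² − 4·809933 = 3261636 − 3239732 = 21904; √21904 = 148.
q = (1806 − 148)/2 = 829, p = (1806 + 148)/2 = 977.
Check: 829 · 977 = 809933.

829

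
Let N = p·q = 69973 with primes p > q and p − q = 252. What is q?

167

Since p = q + 252, we have 69973 = q(q + 252), so q² + 252q − 69973 = 0.
Discriminant: 252² + 4·69973 = 63504 + 279892 = 343396; √343396 = 586.
q = (−252 + 586)/2 = 167, and p = q + 252 = 419.
Check: 167 · 419 = 69973.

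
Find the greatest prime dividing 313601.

313601 = 53 · 5917
5917 = 61 · 97
97 is prime.
So 313601 = 53 · 61 · 97; the largest prime factor is 97.

97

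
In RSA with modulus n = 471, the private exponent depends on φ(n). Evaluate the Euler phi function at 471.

Factor: 471 = 3 · 157.
φ(471) = (3−1) · (157−1) = 2 · 156 = 312.

312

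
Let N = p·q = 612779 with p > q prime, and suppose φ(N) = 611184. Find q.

φ(n) = (p−1)(q−1) = n − (p+q) + 1, so p + q = 612779 − 611184 + 1 = 1596.
p and q are the roots of t² − 1596t + 612779 = 0.
Discriminant: 1596² − 4·612779 = 2547216 − 2451116 = 96100; √96100 = 310.
q = (1596 − 310)/2 = 643, p = (1596 + 310)/2 = 953.
Check: 643 · 953 = 612779.

643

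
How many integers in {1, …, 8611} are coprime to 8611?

8424

Factor: 8611 = 79 · 109.
φ(8611) = (79−1) · (109−1) = 78 · 108 = 8424.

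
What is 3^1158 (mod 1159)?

1071

3^1 ≡ 3 (mod 1159)
3^2 ≡ 3^2 = 9 ≡ 9 (mod 1159)
3^4 ≡ 9^2 = 81 ≡ 81 (mod 1159)
3^8 ≡ 81^2 = 6561 ≡ 766 (mod 1159)
3^16 ≡ 766^2 = 586756 ≡ 302 (mod 1159)
3^32 ≡ 302^2 = 91204 ≡ 802 (mod 1159)
3^64 ≡ 802^2 = 643204 ≡ 1118 (mod 1159)
3^128 ≡ 1118^2 = 1249924 ≡ 522 (mod 1159)
3^256 ≡ 522^2 = 272484 ≡ 119 (mod 1159)
3^512 ≡ 119^2 = 14161 ≡ 253 (mod 1159)
3^1024 ≡ 253^2 = 64009 ≡ 264 (mod 1159)
1158 = 1024 + 128 + 4 + 2 in binary powers of 2.
So 3^1158 ≡ 264 · 522 · 81 · 9 ≡ 1071 (mod 1159).
Since 1071 ≠ 1, base 3 is a Fermat witness: 1159 is composite.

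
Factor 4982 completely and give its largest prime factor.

53

4982 = 2 · 2491
2491 = 47 · 53
53 is prime.
So 4982 = 2 · 47 · 53; the largest prime factor is 53.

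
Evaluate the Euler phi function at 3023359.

2958816

Factor: 3023359 = 103 · 149 · 197.
φ(3023359) = (103−1) · (149−1) · (197−1) = 102 · 148 · 196 = 2958816.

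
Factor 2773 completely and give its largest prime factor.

2773 = 47 · 59
59 is prime.
So 2773 = 47 · 59; the largest prime factor is 59.

59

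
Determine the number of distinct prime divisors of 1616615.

6

1616615 = 5 · 323323
323323 = 7 · 46189
46189 = 11 · 4199
4199 = 13 · 323
323 = 17 · 19
1616615 = 5 · 7 · 11 · 13 · 17 · 19, which has 6 distinct prime factors.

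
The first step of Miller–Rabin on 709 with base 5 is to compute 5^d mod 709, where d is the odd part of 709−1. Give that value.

709 − 1 = 708 = 2^2 · 177, so d = 177.
5^1 ≡ 5 (mod 709)
5^2 ≡ 5^2 = 25 ≡ 25 (mod 709)
5^4 ≡ 25^2 = 625 ≡ 625 (mod 709)
5^8 ≡ 625^2 = 390625 ≡ 675 (mod 709)
5^16 ≡ 675^2 = 455625 ≡ 447 (mod 709)
5^32 ≡ 447^2 = 199809 ≡ 580 (mod 709)
5^64 ≡ 580^2 = 336400 ≡ 334 (mod 709)
5^128 ≡ 334^2 = 111556 ≡ 243 (mod 709)
177 = 128 + 32 + 16 + 1 in binary powers of 2.
So 5^177 ≡ 243 · 580 · 447 · 5 ≡ 708 (mod 709).
Since 5^d ≡ 708 (mod 709), base 5 does not prove 709 composite.

708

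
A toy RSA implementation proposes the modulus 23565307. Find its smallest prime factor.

67

23565307 is odd.
Digit sum 31, not divisible by 3.
Ends in 7: not divisible by 5.
7: 23565307 = 7·3366472 + 3
11: 23565307 = 11·2142300 + 7
13: 23565307 = 13·1812715 + 12
17: 23565307 = 17·1386194 + 9
19: 23565307 = 19·1240279 + 6
23: 23565307 = 23·1024578 + 13
29: 23565307 = 29·812596 + 23
31: 23565307 = 31·760171 + 6
37: 23565307 = 37·636900 + 7
41: 23565307 = 41·574763 + 24
43: 23565307 = 43·548030 + 17
47: 23565307 = 47·501389 + 24
53: 23565307 = 53·444628 + 23
59: 23565307 = 59·399411 + 58
61: 23565307 = 61·386316 + 31
67: 23565307 = 67·351721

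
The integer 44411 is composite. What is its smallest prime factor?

44411 is odd.
Digit sum 14, not divisible by 3.
Ends in 1: not divisible by 5.
7: 44411 = 7·6344 + 3
11: 44411 = 11·4037 + 4
13: 44411 = 13·3416 + 3
17: 44411 = 17·2612 + 7
19: 44411 = 19·2337 + 8
23: 44411 = 23·1930 + 21
29: 44411 = 29·1531 + 12
31: 44411 = 31·1432 + 19
37: 44411 = 37·1200 + 11
41: 44411 = 41·1083 + 8
43: 44411 = 43·1032 + 35
47: 44411 = 47·944 + 43
53: 44411 = 53·837 + 50
59: 44411 = 59·752 + 43
61: 44411 = 61·728 + 3
67: 44411 = 67·662 + 57
71: 44411 = 71·625 + 36
73: 44411 = 73·608 + 27
79: 44411 = 79·562 + 13
83: 44411 = 83·535 + 6
89: 44411 = 89·499

89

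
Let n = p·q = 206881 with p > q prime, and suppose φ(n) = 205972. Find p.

467

φ(n) = (p−1)(q−1) = n − (p+q) + 1, so p + q = 206881 − 205972 + 1 = 910.
p and q are the roots of t² − 910t + 206881 = 0.
Discriminant: 910² − 4·206881 = 828100 − 827524 = 576; √576 = 24.
q = (910 − 24)/2 = 443, p = (910 + 24)/2 = 467.
Check: 443 · 467 = 206881.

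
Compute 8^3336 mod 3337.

1935

8^1 ≡ 8 (mod 3337)
8^2 ≡ 8^2 = 64 ≡ 64 (mod 3337)
8^4 ≡ 64^2 = 4096 ≡ 759 (mod 3337)
8^8 ≡ 759^2 = 576081 ≡ 2117 (mod 3337)
8^16 ≡ 2117^2 = 4481689 ≡ 98 (mod 3337)
8^32 ≡ 98^2 = 9604 ≡ 2930 (mod 3337)
8^64 ≡ 2930^2 = 8584900 ≡ 2136 (mod 3337)
8^128 ≡ 2136^2 = 4562496 ≡ 817 (mod 3337)
8^256 ≡ 817^2 = 667489 ≡ 89 (mod 3337)
8^512 ≡ 89^2 = 7921 ≡ 1247 (mod 3337)
8^1024 ≡ 1247^2 = 1555009 ≡ 3304 (mod 3337)
8^2048 ≡ 3304^2 = 10916416 ≡ 1089 (mod 3337)
3336 = 2048 + 1024 + 256 + 8 in binary powers of 2.
So 8^3336 ≡ 1089 · 3304 · 89 · 2117 ≡ 1935 (mod 3337).
Since 1935 ≠ 1, base 8 is a Fermat witness: 3337 is composite.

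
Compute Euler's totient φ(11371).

Factor: 11371 = 83 · 137.
φ(11371) = (83−1) · (137−1) = 82 · 136 = 11152.

11152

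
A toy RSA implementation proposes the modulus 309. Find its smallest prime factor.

309 is odd.
Digit sum 12, divisible by 3.

3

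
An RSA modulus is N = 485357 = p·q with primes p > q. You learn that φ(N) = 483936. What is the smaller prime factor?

φ(n) = (p−1)(q−1) = n − (p+q) + 1, so p + q = 485357 − 483936 + 1 = 1422.
p and q are the roots of t² − 1422t + 485357 = 0.
Discriminant: 1422² − 4·485357 = 2022084 − 1941428 = 80656; √80656 = 284.
q = (1422 − 284)/2 = 569, p = (1422 + 284)/2 = 853.
Check: 569 · 853 = 485357.

569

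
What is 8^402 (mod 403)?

8^1 ≡ 8 (mod 403)
8^2 ≡ 8^2 = 64 ≡ 64 (mod 403)
8^4 ≡ 64^2 = 4096 ≡ 66 (mod 403)
8^8 ≡ 66^2 = 4356 ≡ 326 (mod 403)
8^16 ≡ 326^2 = 106276 ≡ 287 (mod 403)
8^32 ≡ 287^2 = 82369 ≡ 157 (mod 403)
8^64 ≡ 157^2 = 24649 ≡ 66 (mod 403)
8^128 ≡ 66^2 = 4356 ≡ 326 (mod 403)
8^256 ≡ 326^2 = 106276 ≡ 287 (mod 403)
402 = 256 + 128 + 16 + 2 in binary powers of 2.
So 8^402 ≡ 287 · 326 · 287 · 64 ≡ 64 (mod 403).
Since 64 ≠ 1, base 8 is a Fermat witness: 403 is composite.

64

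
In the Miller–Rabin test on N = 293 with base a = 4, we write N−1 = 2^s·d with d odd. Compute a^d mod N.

292

293 − 1 = 292 = 2^2 · 73, so d = 73.
4^1 ≡ 4 (mod 293)
4^2 ≡ 4^2 = 16 ≡ 16 (mod 293)
4^4 ≡ 16^2 = 256 ≡ 256 (mod 293)
4^8 ≡ 256^2 = 65536 ≡ 197 (mod 293)
4^16 ≡ 197^2 = 38809 ≡ 133 (mod 293)
4^32 ≡ 133^2 = 17689 ≡ 109 (mod 293)
4^64 ≡ 109^2 = 11881 ≡ 161 (mod 293)
73 = 64 + 8 + 1 in binary powers of 2.
So 4^73 ≡ 161 · 197 · 4 ≡ 292 (mod 293).
Since 4^d ≡ 292 (mod 293), base 4 does not prove 293 composite.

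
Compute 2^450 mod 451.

2^1 ≡ 2 (mod 451)
2^2 ≡ 2^2 = 4 ≡ 4 (mod 451)
2^4 ≡ 4^2 = 16 ≡ 16 (mod 451)
2^8 ≡ 16^2 = 256 ≡ 256 (mod 451)
2^16 ≡ 256^2 = 65536 ≡ 141 (mod 451)
2^32 ≡ 141^2 = 19881 ≡ 37 (mod 451)
2^64 ≡ 37^2 = 1369 ≡ 16 (mod 451)
2^128 ≡ 16^2 = 256 ≡ 256 (mod 451)
2^256 ≡ 256^2 = 65536 ≡ 141 (mod 451)
450 = 256 + 128 + 64 + 2 in binary powers of 2.
So 2^450 ≡ 141 · 256 · 16 · 4 ≡ 122 (mod 451).
Since 122 ≠ 1, base 2 is a Fermat witness: 451 is composite.

122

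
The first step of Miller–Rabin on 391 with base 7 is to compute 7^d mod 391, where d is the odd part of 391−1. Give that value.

391 − 1 = 390 = 2^1 · 195, so d = 195.
7^1 ≡ 7 (mod 391)
7^2 ≡ 7^2 = 49 ≡ 49 (mod 391)
7^4 ≡ 49^2 = 2401 ≡ 55 (mod 391)
7^8 ≡ 55^2 = 3025 ≡ 288 (mod 391)
7^16 ≡ 288^2 = 82944 ≡ 52 (mod 391)
7^32 ≡ 52^2 = 2704 ≡ 358 (mod 391)
7^64 ≡ 358^2 = 128164 ≡ 307 (mod 391)
7^128 ≡ 307^2 = 94249 ≡ 18 (mod 391)
195 = 128 + 64 + 2 + 1 in binary powers of 2.
So 7^195 ≡ 18 · 307 · 49 · 7 ≡ 241 (mod 391).
Squaring chain: 241; never reaches −1, so base 7 is a Miller–Rabin witness that 391 is composite.

241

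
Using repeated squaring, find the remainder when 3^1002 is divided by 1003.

144

3^1 ≡ 3 (mod 1003)
3^2 ≡ 3^2 = 9 ≡ 9 (mod 1003)
3^4 ≡ 9^2 = 81 ≡ 81 (mod 1003)
3^8 ≡ 81^2 = 6561 ≡ 543 (mod 1003)
3^16 ≡ 543^2 = 294849 ≡ 970 (mod 1003)
3^32 ≡ 970^2 = 940900 ≡ 86 (mod 1003)
3^64 ≡ 86^2 = 7396 ≡ 375 (mod 1003)
3^128 ≡ 375^2 = 140625 ≡ 205 (mod 1003)
3^256 ≡ 205^2 = 42025 ≡ 902 (mod 1003)
3^512 ≡ 902^2 = 813604 ≡ 171 (mod 1003)
1002 = 512 + 256 + 128 + 64 + 32 + 8 + 2 in binary powers of 2.
So 3^1002 ≡ 171 · 902 · 205 · 375 · 86 · 543 · 9 ≡ 144 (mod 1003).
Since 144 ≠ 1, base 3 is a Fermat witness: 1003 is composite.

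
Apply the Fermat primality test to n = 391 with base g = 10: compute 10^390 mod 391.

10^1 ≡ 10 (mod 391)
10^2 ≡ 10^2 = 100 ≡ 100 (mod 391)
10^4 ≡ 100^2 = 10000 ≡ 225 (mod 391)
10^8 ≡ 225^2 = 50625 ≡ 186 (mod 391)
10^16 ≡ 186^2 = 34596 ≡ 188 (mod 391)
10^32 ≡ 188^2 = 35344 ≡ 154 (mod 391)
10^64 ≡ 154^2 = 23716 ≡ 256 (mod 391)
10^128 ≡ 256^2 = 65536 ≡ 239 (mod 391)
10^256 ≡ 239^2 = 57121 ≡ 35 (mod 391)
390 = 256 + 128 + 4 + 2 in binary powers of 2.
So 10^390 ≡ 35 · 239 · 225 · 100 ≡ 349 (mod 391).
Since 349 ≠ 1, base 10 is a Fermat witness: 391 is composite.

349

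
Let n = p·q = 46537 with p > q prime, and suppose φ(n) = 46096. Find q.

173

φ(n) = (p−1)(q−1) = n − (p+q) + 1, so p + q = 46537 − 46096 + 1 = 442.
p and q are the roots of t² − 442t + 46537 = 0.
Discriminant: 442² − 4·46537 = 195364 − 186148 = 9216; √9216 = 96.
q = (442 − 96)/2 = 173, p = (442 + 96)/2 = 269.
Check: 173 · 269 = 46537.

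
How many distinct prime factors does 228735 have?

5

228735 = 3^2 · 25415
25415 = 5 · 5083
5083 = 13 · 391
391 = 17 · 23
228735 = 3^2 · 5 · 13 · 17 · 23, which has 5 distinct prime factors.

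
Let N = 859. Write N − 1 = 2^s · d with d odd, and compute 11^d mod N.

859 − 1 = 858 = 2^1 · 429, so d = 429.
11^1 ≡ 11 (mod 859)
11^2 ≡ 11^2 = 121 ≡ 121 (mod 859)
11^4 ≡ 121^2 = 14641 ≡ 38 (mod 859)
11^8 ≡ 38^2 = 1444 ≡ 585 (mod 859)
11^16 ≡ 585^2 = 342225 ≡ 343 (mod 859)
11^32 ≡ 343^2 = 117649 ≡ 825 (mod 859)
11^64 ≡ 825^2 = 680625 ≡ 297 (mod 859)
11^128 ≡ 297^2 = 88209 ≡ 591 (mod 859)
11^256 ≡ 591^2 = 349281 ≡ 527 (mod 859)
429 = 256 + 128 + 32 + 8 + 4 + 1 in binary powers of 2.
So 11^429 ≡ 527 · 591 · 825 · 585 · 38 · 11 ≡ 858 (mod 859).
Since 11^d ≡ 858 (mod 859), base 11 does not prove 859 composite.

858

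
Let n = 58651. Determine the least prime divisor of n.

89

58651 is odd.
Digit sum 25, not divisible by 3.
Ends in 1: not divisible by 5.
7: 58651 = 7·8378 + 5
11: 58651 = 11·5331 + 10
13: 58651 = 13·4511 + 8
17: 58651 = 17·3450 + 1
19: 58651 = 19·3086 + 17
23: 58651 = 23·2550 + 1
29: 58651 = 29·2022 + 13
31: 58651 = 31·1891 + 30
37: 58651 = 37·1585 + 6
41: 58651 = 41·1430 + 21
43: 58651 = 43·1363 + 42
47: 58651 = 47·1247 + 42
53: 58651 = 53·1106 + 33
59: 58651 = 59·994 + 5
61: 58651 = 61·961 + 30
67: 58651 = 67·875 + 26
71: 58651 = 71·826 + 5
73: 58651 = 73·803 + 32
79: 58651 = 79·742 + 33
83: 58651 = 83·706 + 53
89: 58651 = 89·659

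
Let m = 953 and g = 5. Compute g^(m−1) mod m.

1

5^1 ≡ 5 (mod 953)
5^2 ≡ 5^2 = 25 ≡ 25 (mod 953)
5^4 ≡ 25^2 = 625 ≡ 625 (mod 953)
5^8 ≡ 625^2 = 390625 ≡ 848 (mod 953)
5^16 ≡ 848^2 = 719104 ≡ 542 (mod 953)
5^32 ≡ 542^2 = 293764 ≡ 240 (mod 953)
5^64 ≡ 240^2 = 57600 ≡ 420 (mod 953)
5^128 ≡ 420^2 = 176400 ≡ 95 (mod 953)
5^256 ≡ 95^2 = 9025 ≡ 448 (mod 953)
5^512 ≡ 448^2 = 200704 ≡ 574 (mod 953)
952 = 512 + 256 + 128 + 32 + 16 + 8 in binary powers of 2.
So 5^952 ≡ 574 · 448 · 95 · 240 · 542 · 848 ≡ 1 (mod 953).
Since the result is 1, base 5 gives no evidence that 953 is composite.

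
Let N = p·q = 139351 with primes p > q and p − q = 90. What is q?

Since p = q + 90, we have 139351 = q(q + 90), so q² + 90q − 139351 = 0.
Discriminant: 90² + 4·139351 = 8100 + 557404 = 565504; √565504 = 752.
q = (−90 + 752)/2 = 331, and p = q + 90 = 421.
Check: 331 · 421 = 139351.

331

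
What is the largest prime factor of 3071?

3071 = 37 · 83
83 is prime.
So 3071 = 37 · 83; the largest prime factor is 83.

83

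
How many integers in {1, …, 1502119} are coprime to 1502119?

1451520

Factor: 1502119 = 43 · 181 · 193.
φ(1502119) = (43−1) · (181−1) · (193−1) = 42 · 180 · 192 = 1451520.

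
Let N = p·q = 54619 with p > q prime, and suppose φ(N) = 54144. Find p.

283

φ(n) = (p−1)(q−1) = n − (p+q) + 1, so p + q = 54619 − 54144 + 1 = 476.
p and q are the roots of t² − 476t + 54619 = 0.
Discriminant: 476² − 4·54619 = 226576 − 218476 = 8100; √8100 = 90.
q = (476 − 90)/2 = 193, p = (476 + 90)/2 = 283.
Check: 193 · 283 = 54619.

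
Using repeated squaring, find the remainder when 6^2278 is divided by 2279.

49

6^1 ≡ 6 (mod 2279)
6^2 ≡ 6^2 = 36 ≡ 36 (mod 2279)
6^4 ≡ 36^2 = 1296 ≡ 1296 (mod 2279)
6^8 ≡ 1296^2 = 1679616 ≡ 2272 (mod 2279)
6^16 ≡ 2272^2 = 5161984 ≡ 49 (mod 2279)
6^32 ≡ 49^2 = 2401 ≡ 122 (mod 2279)
6^64 ≡ 122^2 = 14884 ≡ 1210 (mod 2279)
6^128 ≡ 1210^2 = 1464100 ≡ 982 (mod 2279)
6^256 ≡ 982^2 = 964324 ≡ 307 (mod 2279)
6^512 ≡ 307^2 = 94249 ≡ 810 (mod 2279)
6^1024 ≡ 810^2 = 656100 ≡ 2027 (mod 2279)
6^2048 ≡ 2027^2 = 4108729 ≡ 1971 (mod 2279)
2278 = 2048 + 128 + 64 + 32 + 4 + 2 in binary powers of 2.
So 6^2278 ≡ 1971 · 982 · 1210 · 122 · 1296 · 36 ≡ 49 (mod 2279).
Since 49 ≠ 1, base 6 is a Fermat witness: 2279 is composite.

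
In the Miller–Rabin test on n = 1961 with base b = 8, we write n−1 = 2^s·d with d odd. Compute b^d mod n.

393

1961 − 1 = 1960 = 2^3 · 245, so d = 245.
8^1 ≡ 8 (mod 1961)
8^2 ≡ 8^2 = 64 ≡ 64 (mod 1961)
8^4 ≡ 64^2 = 4096 ≡ 174 (mod 1961)
8^8 ≡ 174^2 = 30276 ≡ 861 (mod 1961)
8^16 ≡ 861^2 = 741321 ≡ 63 (mod 1961)
8^32 ≡ 63^2 = 3969 ≡ 47 (mod 1961)
8^64 ≡ 47^2 = 2209 ≡ 248 (mod 1961)
8^128 ≡ 248^2 = 61504 ≡ 713 (mod 1961)
245 = 128 + 64 + 32 + 16 + 4 + 1 in binary powers of 2.
So 8^245 ≡ 713 · 248 · 47 · 63 · 174 · 8 ≡ 393 (mod 1961).
Squaring chain: 393 → 1491 → 1268; never reaches −1, so base 8 is a Miller–Rabin witness that 1961 is composite.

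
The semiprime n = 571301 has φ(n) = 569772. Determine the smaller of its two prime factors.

647

φ(n) = (p−1)(q−1) = n − (p+q) + 1, so p + q = 571301 − 569772 + 1 = 1530.
p and q are the roots of t² − 1530t + 571301 = 0.
Discriminant: 1530² − 4·571301 = 2340900 − 2285204 = 55696; √55696 = 236.
q = (1530 − 236)/2 = 647, p = (1530 + 236)/2 = 883.
Check: 647 · 883 = 571301.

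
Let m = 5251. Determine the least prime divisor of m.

5251 is odd.
Digit sum 13, not divisible by 3.
Ends in 1: not divisible by 5.
7: 5251 = 7·750 + 1
11: 5251 = 11·477 + 4
13: 5251 = 13·403 + 12
17: 5251 = 17·308 + 15
19: 5251 = 19·276 + 7
23: 5251 = 23·228 + 7
29: 5251 = 29·181 + 2
31: 5251 = 31·169 + 12
37: 5251 = 37·141 + 34
41: 5251 = 41·128 + 3
43: 5251 = 43·122 + 5
47: 5251 = 47·111 + 34
53: 5251 = 53·99 + 4
59: 5251 = 59·89

59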